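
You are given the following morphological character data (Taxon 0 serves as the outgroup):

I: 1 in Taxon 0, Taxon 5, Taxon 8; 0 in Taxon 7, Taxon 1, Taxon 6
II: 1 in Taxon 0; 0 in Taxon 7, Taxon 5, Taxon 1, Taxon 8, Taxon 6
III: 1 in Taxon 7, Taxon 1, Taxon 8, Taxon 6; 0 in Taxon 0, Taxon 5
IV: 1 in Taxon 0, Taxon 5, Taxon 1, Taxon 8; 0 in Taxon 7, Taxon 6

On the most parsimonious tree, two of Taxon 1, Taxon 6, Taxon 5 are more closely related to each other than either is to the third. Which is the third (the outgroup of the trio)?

Character polarity is set by the outgroup: the derived state is whichever differs from the outgroup's state, so for I, II, IV the derived state is '0', and for the remaining characters it is '1'.
I (derived state '0') is shared by Taxon 1, Taxon 6, and Taxon 7 — a synapomorphy uniting that clade.
II (derived state '0') is shared by all ingroup taxa — unites the whole ingroup.
Only Taxon 1, Taxon 6, Taxon 7, and Taxon 8 show the derived state '1' for III, supporting them as a clade.
Only Taxon 6 and Taxon 7 show the derived state '0' for IV, supporting them as a clade.
Most parsimonious ingroup topology: ((((Taxon 7,Taxon 6),Taxon 1),Taxon 8),Taxon 5).
Taxon 6 and Taxon 1 share a more recent common ancestor with each other than either does with Taxon 5, so Taxon 5 is the least closely related of the three.

Taxon 5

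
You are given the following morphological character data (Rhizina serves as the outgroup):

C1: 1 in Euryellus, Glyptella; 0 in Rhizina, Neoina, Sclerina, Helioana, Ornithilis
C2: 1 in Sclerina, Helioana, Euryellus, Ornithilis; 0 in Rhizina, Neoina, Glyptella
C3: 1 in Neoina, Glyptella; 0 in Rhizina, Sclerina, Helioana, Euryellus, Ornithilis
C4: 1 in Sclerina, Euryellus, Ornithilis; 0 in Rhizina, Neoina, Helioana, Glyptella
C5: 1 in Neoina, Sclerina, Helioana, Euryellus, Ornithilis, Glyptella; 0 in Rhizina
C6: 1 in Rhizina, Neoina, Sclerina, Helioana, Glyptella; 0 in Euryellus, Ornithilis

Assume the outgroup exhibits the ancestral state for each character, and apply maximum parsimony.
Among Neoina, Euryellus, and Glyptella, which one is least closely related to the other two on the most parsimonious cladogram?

Euryellus

Character polarity is set by the outgroup: the derived state is whichever differs from the outgroup's state, so for C6 the derived state is '0', and for the remaining characters it is '1'.
C1 (state '1') occurs in Euryellus and Glyptella but conflicts with the nesting implied by the other characters — most parsimoniously interpreted as homoplasy.
C2 (derived state '1') is shared by Euryellus, Helioana, Ornithilis, and Sclerina — a synapomorphy uniting that clade.
C3: derived state '1' in Glyptella and Neoina only — synapomorphy for {Glyptella, Neoina}.
C4 (derived state '1') is shared by Euryellus, Ornithilis, and Sclerina — a synapomorphy uniting that clade.
C5 (derived state '1') is shared by all ingroup taxa — unites the whole ingroup.
C6 (derived state '0') is shared by Euryellus and Ornithilis — a synapomorphy uniting that clade.
Most parsimonious ingroup topology: ((Neoina,Glyptella),((Sclerina,(Euryellus,Ornithilis)),Helioana)).
Neoina and Glyptella share a more recent common ancestor with each other than either does with Euryellus, so Euryellus is the least closely related of the three.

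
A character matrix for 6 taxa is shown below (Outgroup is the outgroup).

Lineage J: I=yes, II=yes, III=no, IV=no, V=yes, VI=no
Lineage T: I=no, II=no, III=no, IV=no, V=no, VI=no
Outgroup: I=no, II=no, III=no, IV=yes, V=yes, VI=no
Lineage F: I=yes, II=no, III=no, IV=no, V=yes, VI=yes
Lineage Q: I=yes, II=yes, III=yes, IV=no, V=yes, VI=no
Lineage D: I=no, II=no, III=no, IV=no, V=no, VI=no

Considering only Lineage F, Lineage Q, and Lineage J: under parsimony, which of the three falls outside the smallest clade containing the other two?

Character polarity is set by the outgroup: the derived state is whichever differs from the outgroup's state, so for IV, V the derived state is 'no', and for the remaining characters it is 'yes'.
I: derived state 'yes' in Lineage F, Lineage J, and Lineage Q only — synapomorphy for {Lineage F, Lineage J, Lineage Q}.
Only Lineage J and Lineage Q show the derived state 'yes' for II, supporting them as a clade.
III (derived state 'yes') is unique to Lineage Q (autapomorphy; uninformative for grouping).
IV (derived state 'no') is shared by all ingroup taxa — unites the whole ingroup.
V: derived state 'no' in Lineage D and Lineage T only — synapomorphy for {Lineage D, Lineage T}.
VI (derived state 'yes') is unique to Lineage F (autapomorphy; uninformative for grouping).
Most parsimonious ingroup topology: ((Lineage F,(Lineage J,Lineage Q)),(Lineage T,Lineage D)).
Lineage Q and Lineage J share a more recent common ancestor with each other than either does with Lineage F, so Lineage F is the least closely related of the three.

Lineage F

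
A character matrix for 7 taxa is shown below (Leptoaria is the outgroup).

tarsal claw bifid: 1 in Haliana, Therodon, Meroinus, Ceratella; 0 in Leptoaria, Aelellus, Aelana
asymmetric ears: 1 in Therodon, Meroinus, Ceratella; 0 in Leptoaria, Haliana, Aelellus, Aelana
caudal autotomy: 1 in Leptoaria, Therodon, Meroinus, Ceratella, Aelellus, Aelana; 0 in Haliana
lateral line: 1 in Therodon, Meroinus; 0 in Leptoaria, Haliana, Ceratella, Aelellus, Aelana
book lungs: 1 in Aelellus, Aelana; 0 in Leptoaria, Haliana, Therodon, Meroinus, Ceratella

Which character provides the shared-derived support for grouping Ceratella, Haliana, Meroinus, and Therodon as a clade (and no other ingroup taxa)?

Character polarity is set by the outgroup: the derived state is whichever differs from the outgroup's state, so for caudal autotomy the derived state is '0', and for the remaining characters it is '1'.
tarsal claw bifid: derived state '1' in Ceratella, Haliana, Meroinus, and Therodon only — synapomorphy for {Ceratella, Haliana, Meroinus, Therodon}.
asymmetric ears: derived state '1' in Ceratella, Meroinus, and Therodon only — synapomorphy for {Ceratella, Meroinus, Therodon}.
caudal autotomy: derived state '0' in Haliana only — an autapomorphy, so it tells us nothing about relationships among taxa.
Only Meroinus and Therodon show the derived state '1' for lateral line, supporting them as a clade.
Only Aelana and Aelellus show the derived state '1' for book lungs, supporting them as a clade.
Most parsimonious ingroup topology: ((Haliana,((Therodon,Meroinus),Ceratella)),(Aelellus,Aelana)).
The clade {Ceratella, Haliana, Meroinus, Therodon} is supported by tarsal claw bifid: its derived state '1' occurs in exactly those taxa and in no other taxon (including the outgroup).

tarsal claw bifid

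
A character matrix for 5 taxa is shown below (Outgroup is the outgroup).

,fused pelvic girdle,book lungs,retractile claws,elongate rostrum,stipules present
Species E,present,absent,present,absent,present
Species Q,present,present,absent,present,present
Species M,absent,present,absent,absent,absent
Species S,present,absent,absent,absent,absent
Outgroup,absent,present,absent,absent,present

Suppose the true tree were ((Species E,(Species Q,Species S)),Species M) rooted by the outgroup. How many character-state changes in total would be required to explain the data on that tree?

Map each character onto ((Species E,(Species Q,Species S)),Species M) (rooted by Outgroup) and count the minimum state changes it requires (Fitch parsimony):
fused pelvic girdle: 1; book lungs: 2; retractile claws: 1; elongate rostrum: 1; stipules present: 2.
Total tree length = 7.

7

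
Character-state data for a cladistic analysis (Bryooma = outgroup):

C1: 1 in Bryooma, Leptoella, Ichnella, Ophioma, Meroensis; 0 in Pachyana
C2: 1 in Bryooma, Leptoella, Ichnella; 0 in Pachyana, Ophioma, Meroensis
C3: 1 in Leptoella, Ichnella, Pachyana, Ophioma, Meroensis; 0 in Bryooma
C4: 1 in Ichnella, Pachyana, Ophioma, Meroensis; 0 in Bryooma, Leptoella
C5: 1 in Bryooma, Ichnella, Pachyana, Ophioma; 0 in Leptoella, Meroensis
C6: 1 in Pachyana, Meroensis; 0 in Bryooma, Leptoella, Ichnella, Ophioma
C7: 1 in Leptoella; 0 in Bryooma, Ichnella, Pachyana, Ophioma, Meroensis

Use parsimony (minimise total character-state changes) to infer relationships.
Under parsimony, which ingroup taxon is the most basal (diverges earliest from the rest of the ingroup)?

Character polarity is set by the outgroup: the derived state is whichever differs from the outgroup's state, so for C1, C2, C5 the derived state is '0', and for the remaining characters it is '1'.
C1: derived state '0' in Pachyana only — an autapomorphy, so it tells us nothing about relationships among taxa.
C2 (derived state '0') is shared by Meroensis, Ophioma, and Pachyana — a synapomorphy uniting that clade.
C3 (derived state '1') is shared by all ingroup taxa — unites the whole ingroup.
C4: derived state '1' in Ichnella, Meroensis, Ophioma, and Pachyana only — synapomorphy for {Ichnella, Meroensis, Ophioma, Pachyana}.
C5 (state '0') occurs in Leptoella and Meroensis but conflicts with the nesting implied by the other characters — most parsimoniously interpreted as homoplasy.
C6: derived state '1' in Meroensis and Pachyana only — synapomorphy for {Meroensis, Pachyana}.
C7: derived state '1' in Leptoella only — an autapomorphy, so it tells us nothing about relationships among taxa.
Most parsimonious ingroup topology: (Leptoella,((Ophioma,(Meroensis,Pachyana)),Ichnella)).
Leptoella is sister to the clade containing all other ingroup taxa, so it is the earliest-diverging (most basal) ingroup lineage.

Leptoella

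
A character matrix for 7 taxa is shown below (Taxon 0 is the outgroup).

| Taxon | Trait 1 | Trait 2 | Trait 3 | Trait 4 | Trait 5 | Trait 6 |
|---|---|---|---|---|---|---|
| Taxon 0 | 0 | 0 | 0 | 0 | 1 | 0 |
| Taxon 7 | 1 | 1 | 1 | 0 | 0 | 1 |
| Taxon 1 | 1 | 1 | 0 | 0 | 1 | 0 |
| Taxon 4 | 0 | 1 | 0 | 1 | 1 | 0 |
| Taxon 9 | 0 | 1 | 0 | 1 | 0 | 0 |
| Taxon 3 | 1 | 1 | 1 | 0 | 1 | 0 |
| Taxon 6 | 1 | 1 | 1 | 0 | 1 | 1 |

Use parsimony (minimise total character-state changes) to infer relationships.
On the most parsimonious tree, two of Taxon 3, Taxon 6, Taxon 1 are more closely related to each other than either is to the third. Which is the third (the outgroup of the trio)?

Taxon 1

Character polarity is set by the outgroup: the derived state is whichever differs from the outgroup's state, so for Trait 5 the derived state is '0', and for the remaining characters it is '1'.
Only Taxon 1, Taxon 3, Taxon 6, and Taxon 7 show the derived state '1' for Trait 1, supporting them as a clade.
All ingroup taxa share the derived state '1' for Trait 2; it defines the ingroup but does not resolve relationships within it.
Trait 3: derived state '1' in Taxon 3, Taxon 6, and Taxon 7 only — synapomorphy for {Taxon 3, Taxon 6, Taxon 7}.
Trait 4 (derived state '1') is shared by Taxon 4 and Taxon 9 — a synapomorphy uniting that clade.
Trait 5 groups Taxon 7 and Taxon 9, which is incompatible with the clades supported by the remaining characters; treating it as convergent (homoplasy) costs fewer steps than any alternative tree.
Only Taxon 6 and Taxon 7 show the derived state '1' for Trait 6, supporting them as a clade.
Most parsimonious ingroup topology: ((((Taxon 7,Taxon 6),Taxon 3),Taxon 1),(Taxon 4,Taxon 9)).
Taxon 6 and Taxon 3 share a more recent common ancestor with each other than either does with Taxon 1, so Taxon 1 is the least closely related of the three.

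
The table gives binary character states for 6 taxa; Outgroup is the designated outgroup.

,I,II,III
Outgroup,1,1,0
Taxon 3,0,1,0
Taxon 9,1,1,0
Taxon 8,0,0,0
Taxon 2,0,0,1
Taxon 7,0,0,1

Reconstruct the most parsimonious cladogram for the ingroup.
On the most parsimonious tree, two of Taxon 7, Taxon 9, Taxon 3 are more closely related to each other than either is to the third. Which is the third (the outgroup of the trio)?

Taxon 9

Character polarity is set by the outgroup: the derived state is whichever differs from the outgroup's state, so for I, II the derived state is '0', and for the remaining characters it is '1'.
I: derived state '0' in Taxon 2, Taxon 3, Taxon 7, and Taxon 8 only — synapomorphy for {Taxon 2, Taxon 3, Taxon 7, Taxon 8}.
Only Taxon 2, Taxon 7, and Taxon 8 show the derived state '0' for II, supporting them as a clade.
III: derived state '1' in Taxon 2 and Taxon 7 only — synapomorphy for {Taxon 2, Taxon 7}.
Most parsimonious ingroup topology: ((Taxon 3,(Taxon 8,(Taxon 2,Taxon 7))),Taxon 9).
Taxon 3 and Taxon 7 share a more recent common ancestor with each other than either does with Taxon 9, so Taxon 9 is the least closely related of the three.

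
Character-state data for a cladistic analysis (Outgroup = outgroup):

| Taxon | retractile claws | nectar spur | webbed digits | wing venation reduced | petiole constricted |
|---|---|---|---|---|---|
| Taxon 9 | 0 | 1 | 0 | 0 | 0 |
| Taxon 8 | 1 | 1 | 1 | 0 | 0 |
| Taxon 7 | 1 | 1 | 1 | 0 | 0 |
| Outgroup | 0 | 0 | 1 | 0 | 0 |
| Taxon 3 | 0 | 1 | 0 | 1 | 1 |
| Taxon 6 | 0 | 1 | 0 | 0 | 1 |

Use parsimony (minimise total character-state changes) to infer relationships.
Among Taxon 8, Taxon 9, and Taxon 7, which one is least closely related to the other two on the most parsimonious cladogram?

Taxon 9

Character polarity is set by the outgroup: the derived state is whichever differs from the outgroup's state, so for webbed digits the derived state is '0', and for the remaining characters it is '1'.
Only Taxon 7 and Taxon 8 show the derived state '1' for retractile claws, supporting them as a clade.
nectar spur (derived state '1') is shared by all ingroup taxa — unites the whole ingroup.
Only Taxon 3, Taxon 6, and Taxon 9 show the derived state '0' for webbed digits, supporting them as a clade.
wing venation reduced: derived state '1' in Taxon 3 only — an autapomorphy, so it tells us nothing about relationships among taxa.
petiole constricted (derived state '1') is shared by Taxon 3 and Taxon 6 — a synapomorphy uniting that clade.
Most parsimonious ingroup topology: ((Taxon 7,Taxon 8),((Taxon 3,Taxon 6),Taxon 9)).
Taxon 7 and Taxon 8 share a more recent common ancestor with each other than either does with Taxon 9, so Taxon 9 is the least closely related of the three.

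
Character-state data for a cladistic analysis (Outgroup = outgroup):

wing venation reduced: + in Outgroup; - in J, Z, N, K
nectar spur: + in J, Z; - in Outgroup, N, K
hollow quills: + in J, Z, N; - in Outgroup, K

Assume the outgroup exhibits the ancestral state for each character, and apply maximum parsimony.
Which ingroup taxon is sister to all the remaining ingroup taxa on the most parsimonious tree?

Character polarity is set by the outgroup: the derived state is whichever differs from the outgroup's state, so for wing venation reduced the derived state is '-', and for the remaining characters it is '+'.
All ingroup taxa share the derived state '-' for wing venation reduced; it defines the ingroup but does not resolve relationships within it.
Only J and Z show the derived state '+' for nectar spur, supporting them as a clade.
hollow quills (derived state '+') is shared by J, N, and Z — a synapomorphy uniting that clade.
Most parsimonious ingroup topology: (((Z,J),N),K).
K is sister to the clade containing all other ingroup taxa, so it is the earliest-diverging (most basal) ingroup lineage.

K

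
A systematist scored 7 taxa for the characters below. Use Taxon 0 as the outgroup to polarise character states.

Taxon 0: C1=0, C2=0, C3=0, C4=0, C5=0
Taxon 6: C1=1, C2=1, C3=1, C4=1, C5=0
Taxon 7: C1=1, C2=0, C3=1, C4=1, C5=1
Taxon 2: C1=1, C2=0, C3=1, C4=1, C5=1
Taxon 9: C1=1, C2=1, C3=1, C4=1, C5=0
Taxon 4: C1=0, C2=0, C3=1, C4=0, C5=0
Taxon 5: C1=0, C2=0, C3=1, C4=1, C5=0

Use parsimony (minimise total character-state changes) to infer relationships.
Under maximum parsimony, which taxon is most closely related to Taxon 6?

Taxon 9

The outgroup has state '0' for every character, so '1' is the derived state throughout.
C1: derived state '1' in Taxon 2, Taxon 6, Taxon 7, and Taxon 9 only — synapomorphy for {Taxon 2, Taxon 6, Taxon 7, Taxon 9}.
Only Taxon 6 and Taxon 9 show the derived state '1' for C2, supporting them as a clade.
C3 (derived state '1') is shared by all ingroup taxa — unites the whole ingroup.
C4 (derived state '1') is shared by Taxon 2, Taxon 5, Taxon 6, Taxon 7, and Taxon 9 — a synapomorphy uniting that clade.
C5 (derived state '1') is shared by Taxon 2 and Taxon 7 — a synapomorphy uniting that clade.
Most parsimonious ingroup topology: ((((Taxon 6,Taxon 9),(Taxon 7,Taxon 2)),Taxon 5),Taxon 4).
Taxon 6 and Taxon 9 form a cherry on this tree, so they are sister taxa.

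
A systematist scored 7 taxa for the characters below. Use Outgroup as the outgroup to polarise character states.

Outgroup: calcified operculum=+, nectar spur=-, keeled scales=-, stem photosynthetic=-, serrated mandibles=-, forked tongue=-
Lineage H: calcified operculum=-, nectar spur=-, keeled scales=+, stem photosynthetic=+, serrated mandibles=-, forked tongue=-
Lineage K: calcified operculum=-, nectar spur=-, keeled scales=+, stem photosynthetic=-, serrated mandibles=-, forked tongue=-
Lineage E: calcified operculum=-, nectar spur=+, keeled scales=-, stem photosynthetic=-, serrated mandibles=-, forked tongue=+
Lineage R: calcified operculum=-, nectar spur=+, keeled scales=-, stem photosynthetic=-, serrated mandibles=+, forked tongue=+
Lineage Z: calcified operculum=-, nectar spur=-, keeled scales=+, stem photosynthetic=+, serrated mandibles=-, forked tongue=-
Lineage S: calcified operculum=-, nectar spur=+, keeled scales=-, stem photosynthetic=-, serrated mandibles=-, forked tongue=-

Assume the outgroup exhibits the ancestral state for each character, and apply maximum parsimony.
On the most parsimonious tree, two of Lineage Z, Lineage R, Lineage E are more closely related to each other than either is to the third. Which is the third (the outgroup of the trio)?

Lineage Z

Character polarity is set by the outgroup: the derived state is whichever differs from the outgroup's state, so for calcified operculum the derived state is '-', and for the remaining characters it is '+'.
calcified operculum (derived state '-') is shared by all ingroup taxa — unites the whole ingroup.
nectar spur: derived state '+' in Lineage E, Lineage R, and Lineage S only — synapomorphy for {Lineage E, Lineage R, Lineage S}.
Only Lineage H, Lineage K, and Lineage Z show the derived state '+' for keeled scales, supporting them as a clade.
stem photosynthetic (derived state '+') is shared by Lineage H and Lineage Z — a synapomorphy uniting that clade.
serrated mandibles: derived state '+' in Lineage R only — an autapomorphy, so it tells us nothing about relationships among taxa.
forked tongue: derived state '+' in Lineage E and Lineage R only — synapomorphy for {Lineage E, Lineage R}.
Most parsimonious ingroup topology: (((Lineage H,Lineage Z),Lineage K),((Lineage E,Lineage R),Lineage S)).
Lineage E and Lineage R share a more recent common ancestor with each other than either does with Lineage Z, so Lineage Z is the least closely related of the three.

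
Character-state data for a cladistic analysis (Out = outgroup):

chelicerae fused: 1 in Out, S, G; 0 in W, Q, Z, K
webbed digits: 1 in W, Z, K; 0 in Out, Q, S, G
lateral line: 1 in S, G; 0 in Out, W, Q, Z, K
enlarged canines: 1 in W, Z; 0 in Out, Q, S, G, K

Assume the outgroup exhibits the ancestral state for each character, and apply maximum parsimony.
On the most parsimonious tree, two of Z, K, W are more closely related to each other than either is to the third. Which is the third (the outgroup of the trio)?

Character polarity is set by the outgroup: the derived state is whichever differs from the outgroup's state, so for chelicerae fused the derived state is '0', and for the remaining characters it is '1'.
chelicerae fused (derived state '0') is shared by K, Q, W, and Z — a synapomorphy uniting that clade.
webbed digits: derived state '1' in K, W, and Z only — synapomorphy for {K, W, Z}.
Only G and S show the derived state '1' for lateral line, supporting them as a clade.
enlarged canines: derived state '1' in W and Z only — synapomorphy for {W, Z}.
Most parsimonious ingroup topology: ((((W,Z),K),Q),(S,G)).
W and Z share a more recent common ancestor with each other than either does with K, so K is the least closely related of the three.

K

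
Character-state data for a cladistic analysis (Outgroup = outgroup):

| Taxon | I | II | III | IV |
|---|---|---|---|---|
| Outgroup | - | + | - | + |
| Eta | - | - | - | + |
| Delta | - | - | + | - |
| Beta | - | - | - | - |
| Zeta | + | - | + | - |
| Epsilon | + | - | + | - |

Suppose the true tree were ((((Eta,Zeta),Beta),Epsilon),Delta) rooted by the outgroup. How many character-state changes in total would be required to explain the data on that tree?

8

Map each character onto ((((Eta,Zeta),Beta),Epsilon),Delta) (rooted by Outgroup) and count the minimum state changes it requires (Fitch parsimony):
I: 2; II: 1; III: 3; IV: 2.
Total tree length = 8.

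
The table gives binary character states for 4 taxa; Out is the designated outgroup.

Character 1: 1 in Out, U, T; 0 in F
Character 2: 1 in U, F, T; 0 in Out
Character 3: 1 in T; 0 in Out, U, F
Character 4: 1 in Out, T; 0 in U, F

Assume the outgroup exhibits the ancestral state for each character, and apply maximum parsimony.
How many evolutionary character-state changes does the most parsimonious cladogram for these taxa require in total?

Character polarity is set by the outgroup: the derived state is whichever differs from the outgroup's state, so for Character 1, Character 4 the derived state is '0', and for the remaining characters it is '1'.
Character 1: derived state '0' in F only — an autapomorphy, so it tells us nothing about relationships among taxa.
All ingroup taxa share the derived state '1' for Character 2; it defines the ingroup but does not resolve relationships within it.
Character 3 (derived state '1') is unique to T (autapomorphy; uninformative for grouping).
Character 4 (derived state '0') is shared by F and U — a synapomorphy uniting that clade.
Most parsimonious ingroup topology: ((U,F),T).
Changes per character on this tree: Character 1: 1; Character 2: 1; Character 3: 1; Character 4: 1.
Total = 4.

4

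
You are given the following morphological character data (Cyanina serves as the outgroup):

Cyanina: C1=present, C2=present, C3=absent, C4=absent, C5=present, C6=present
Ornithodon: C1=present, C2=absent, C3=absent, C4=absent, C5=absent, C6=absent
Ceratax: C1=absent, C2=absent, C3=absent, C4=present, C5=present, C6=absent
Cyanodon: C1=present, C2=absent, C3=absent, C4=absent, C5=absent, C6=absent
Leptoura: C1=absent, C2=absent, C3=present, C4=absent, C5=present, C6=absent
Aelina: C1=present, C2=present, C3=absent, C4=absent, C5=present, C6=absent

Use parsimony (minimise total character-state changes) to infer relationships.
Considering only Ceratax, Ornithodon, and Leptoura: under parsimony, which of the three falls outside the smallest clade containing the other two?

Character polarity is set by the outgroup: the derived state is whichever differs from the outgroup's state, so for C1, C2, C5, C6 the derived state is 'absent', and for the remaining characters it is 'present'.
C1: derived state 'absent' in Ceratax and Leptoura only — synapomorphy for {Ceratax, Leptoura}.
C2: derived state 'absent' in Ceratax, Cyanodon, Leptoura, and Ornithodon only — synapomorphy for {Ceratax, Cyanodon, Leptoura, Ornithodon}.
C3: derived state 'present' in Leptoura only — an autapomorphy, so it tells us nothing about relationships among taxa.
C4: derived state 'present' in Ceratax only — an autapomorphy, so it tells us nothing about relationships among taxa.
C5: derived state 'absent' in Cyanodon and Ornithodon only — synapomorphy for {Cyanodon, Ornithodon}.
All ingroup taxa share the derived state 'absent' for C6; it defines the ingroup but does not resolve relationships within it.
Most parsimonious ingroup topology: (((Cyanodon,Ornithodon),(Leptoura,Ceratax)),Aelina).
Leptoura and Ceratax share a more recent common ancestor with each other than either does with Ornithodon, so Ornithodon is the least closely related of the three.

Ornithodon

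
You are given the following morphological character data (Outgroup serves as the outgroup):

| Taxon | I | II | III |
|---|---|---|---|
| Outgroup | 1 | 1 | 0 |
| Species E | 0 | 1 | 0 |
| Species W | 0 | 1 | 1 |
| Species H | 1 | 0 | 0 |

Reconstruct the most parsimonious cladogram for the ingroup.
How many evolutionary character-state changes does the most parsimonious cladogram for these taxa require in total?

3

Character polarity is set by the outgroup: the derived state is whichever differs from the outgroup's state, so for I, II the derived state is '0', and for the remaining characters it is '1'.
Only Species E and Species W show the derived state '0' for I, supporting them as a clade.
II: derived state '0' in Species H only — an autapomorphy, so it tells us nothing about relationships among taxa.
III: derived state '1' in Species W only — an autapomorphy, so it tells us nothing about relationships among taxa.
Most parsimonious ingroup topology: ((Species E,Species W),Species H).
Changes per character on this tree: I: 1; II: 1; III: 1.
Total = 3.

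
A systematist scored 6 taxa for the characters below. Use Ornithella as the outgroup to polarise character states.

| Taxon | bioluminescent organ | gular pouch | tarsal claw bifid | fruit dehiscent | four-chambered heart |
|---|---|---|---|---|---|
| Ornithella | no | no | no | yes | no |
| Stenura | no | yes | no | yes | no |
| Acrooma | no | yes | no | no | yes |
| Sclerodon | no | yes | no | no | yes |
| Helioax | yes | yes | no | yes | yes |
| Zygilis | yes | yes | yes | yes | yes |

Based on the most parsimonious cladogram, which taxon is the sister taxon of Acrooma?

Sclerodon

Character polarity is set by the outgroup: the derived state is whichever differs from the outgroup's state, so for fruit dehiscent the derived state is 'no', and for the remaining characters it is 'yes'.
bioluminescent organ (derived state 'yes') is shared by Helioax and Zygilis — a synapomorphy uniting that clade.
All ingroup taxa share the derived state 'yes' for gular pouch; it defines the ingroup but does not resolve relationships within it.
tarsal claw bifid: derived state 'yes' in Zygilis only — an autapomorphy, so it tells us nothing about relationships among taxa.
fruit dehiscent (derived state 'no') is shared by Acrooma and Sclerodon — a synapomorphy uniting that clade.
four-chambered heart (derived state 'yes') is shared by Acrooma, Helioax, Sclerodon, and Zygilis — a synapomorphy uniting that clade.
Most parsimonious ingroup topology: (Stenura,((Acrooma,Sclerodon),(Helioax,Zygilis))).
Acrooma and Sclerodon form a cherry on this tree, so they are sister taxa.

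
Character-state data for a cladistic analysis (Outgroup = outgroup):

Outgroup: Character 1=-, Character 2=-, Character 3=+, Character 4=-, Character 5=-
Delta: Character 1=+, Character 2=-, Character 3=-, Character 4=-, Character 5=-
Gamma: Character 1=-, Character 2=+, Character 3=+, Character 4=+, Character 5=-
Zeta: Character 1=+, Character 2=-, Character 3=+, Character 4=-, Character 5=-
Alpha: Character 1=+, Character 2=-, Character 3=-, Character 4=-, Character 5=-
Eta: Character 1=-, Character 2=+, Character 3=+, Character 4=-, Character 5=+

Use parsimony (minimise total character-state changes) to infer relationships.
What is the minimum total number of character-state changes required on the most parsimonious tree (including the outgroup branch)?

Character polarity is set by the outgroup: the derived state is whichever differs from the outgroup's state, so for Character 3 the derived state is '-', and for the remaining characters it is '+'.
Character 1 (derived state '+') is shared by Alpha, Delta, and Zeta — a synapomorphy uniting that clade.
Only Eta and Gamma show the derived state '+' for Character 2, supporting them as a clade.
Only Alpha and Delta show the derived state '-' for Character 3, supporting them as a clade.
Character 4: derived state '+' in Gamma only — an autapomorphy, so it tells us nothing about relationships among taxa.
Character 5 (derived state '+') is unique to Eta (autapomorphy; uninformative for grouping).
Most parsimonious ingroup topology: (((Delta,Alpha),Zeta),(Gamma,Eta)).
Changes per character on this tree: Character 1: 1; Character 2: 1; Character 3: 1; Character 4: 1; Character 5: 1.
Total = 5.

5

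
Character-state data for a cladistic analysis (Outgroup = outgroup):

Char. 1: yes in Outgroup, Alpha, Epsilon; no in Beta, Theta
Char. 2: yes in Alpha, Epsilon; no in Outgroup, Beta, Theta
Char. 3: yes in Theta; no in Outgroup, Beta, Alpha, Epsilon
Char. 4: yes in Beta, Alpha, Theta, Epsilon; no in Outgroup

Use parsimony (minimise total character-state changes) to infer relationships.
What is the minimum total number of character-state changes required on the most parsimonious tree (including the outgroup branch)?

Character polarity is set by the outgroup: the derived state is whichever differs from the outgroup's state, so for Char. 1 the derived state is 'no', and for the remaining characters it is 'yes'.
Only Beta and Theta show the derived state 'no' for Char. 1, supporting them as a clade.
Char. 2 (derived state 'yes') is shared by Alpha and Epsilon — a synapomorphy uniting that clade.
Char. 3 (derived state 'yes') is unique to Theta (autapomorphy; uninformative for grouping).
All ingroup taxa share the derived state 'yes' for Char. 4; it defines the ingroup but does not resolve relationships within it.
Most parsimonious ingroup topology: ((Beta,Theta),(Alpha,Epsilon)).
Changes per character on this tree: Char. 1: 1; Char. 2: 1; Char. 3: 1; Char. 4: 1.
Total = 4.

4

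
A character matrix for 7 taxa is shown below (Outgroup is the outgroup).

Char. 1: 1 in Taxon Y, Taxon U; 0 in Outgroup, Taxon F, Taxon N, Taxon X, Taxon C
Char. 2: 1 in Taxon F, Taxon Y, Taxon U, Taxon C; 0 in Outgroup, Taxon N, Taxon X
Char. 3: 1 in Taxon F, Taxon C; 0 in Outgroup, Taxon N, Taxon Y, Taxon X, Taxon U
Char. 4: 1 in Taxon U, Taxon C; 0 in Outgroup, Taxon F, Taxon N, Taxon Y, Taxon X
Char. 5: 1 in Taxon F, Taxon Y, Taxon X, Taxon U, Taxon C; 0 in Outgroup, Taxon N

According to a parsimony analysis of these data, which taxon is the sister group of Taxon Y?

Taxon U

The outgroup has state '0' for every character, so '1' is the derived state throughout.
Only Taxon U and Taxon Y show the derived state '1' for Char. 1, supporting them as a clade.
Char. 2 (derived state '1') is shared by Taxon C, Taxon F, Taxon U, and Taxon Y — a synapomorphy uniting that clade.
Only Taxon C and Taxon F show the derived state '1' for Char. 3, supporting them as a clade.
Char. 4 groups Taxon C and Taxon U, which is incompatible with the clades supported by the remaining characters; treating it as convergent (homoplasy) costs fewer steps than any alternative tree.
Only Taxon C, Taxon F, Taxon U, Taxon X, and Taxon Y show the derived state '1' for Char. 5, supporting them as a clade.
Most parsimonious ingroup topology: ((((Taxon F,Taxon C),(Taxon Y,Taxon U)),Taxon X),Taxon N).
Taxon Y and Taxon U form a cherry on this tree, so they are sister taxa.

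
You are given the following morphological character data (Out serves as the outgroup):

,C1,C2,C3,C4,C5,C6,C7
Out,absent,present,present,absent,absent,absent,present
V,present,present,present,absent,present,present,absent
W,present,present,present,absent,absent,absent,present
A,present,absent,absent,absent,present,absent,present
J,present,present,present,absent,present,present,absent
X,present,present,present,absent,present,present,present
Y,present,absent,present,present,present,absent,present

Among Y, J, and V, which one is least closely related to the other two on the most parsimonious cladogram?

Character polarity is set by the outgroup: the derived state is whichever differs from the outgroup's state, so for C2, C3, C7 the derived state is 'absent', and for the remaining characters it is 'present'.
All ingroup taxa share the derived state 'present' for C1; it defines the ingroup but does not resolve relationships within it.
C2: derived state 'absent' in A and Y only — synapomorphy for {A, Y}.
C3: derived state 'absent' in A only — an autapomorphy, so it tells us nothing about relationships among taxa.
C4 (derived state 'present') is unique to Y (autapomorphy; uninformative for grouping).
C5: derived state 'present' in A, J, V, X, and Y only — synapomorphy for {A, J, V, X, Y}.
C6 (derived state 'present') is shared by J, V, and X — a synapomorphy uniting that clade.
Only J and V show the derived state 'absent' for C7, supporting them as a clade.
Most parsimonious ingroup topology: ((((V,J),X),(A,Y)),W).
J and V share a more recent common ancestor with each other than either does with Y, so Y is the least closely related of the three.

Y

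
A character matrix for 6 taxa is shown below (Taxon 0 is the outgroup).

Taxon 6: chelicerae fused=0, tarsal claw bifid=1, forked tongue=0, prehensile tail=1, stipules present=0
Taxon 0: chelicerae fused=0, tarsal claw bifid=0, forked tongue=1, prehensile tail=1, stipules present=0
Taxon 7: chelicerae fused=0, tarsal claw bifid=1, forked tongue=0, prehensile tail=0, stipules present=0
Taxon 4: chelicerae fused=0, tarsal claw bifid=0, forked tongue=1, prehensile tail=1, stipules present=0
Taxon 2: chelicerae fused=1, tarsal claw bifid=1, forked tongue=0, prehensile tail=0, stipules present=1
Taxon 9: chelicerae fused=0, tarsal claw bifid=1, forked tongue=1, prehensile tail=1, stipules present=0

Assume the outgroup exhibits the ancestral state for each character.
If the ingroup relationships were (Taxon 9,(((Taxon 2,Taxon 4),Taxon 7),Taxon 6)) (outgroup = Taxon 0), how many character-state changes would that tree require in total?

8

Map each character onto (Taxon 9,(((Taxon 2,Taxon 4),Taxon 7),Taxon 6)) (rooted by Taxon 0) and count the minimum state changes it requires (Fitch parsimony):
chelicerae fused: 1; tarsal claw bifid: 2; forked tongue: 2; prehensile tail: 2; stipules present: 1.
Total tree length = 8.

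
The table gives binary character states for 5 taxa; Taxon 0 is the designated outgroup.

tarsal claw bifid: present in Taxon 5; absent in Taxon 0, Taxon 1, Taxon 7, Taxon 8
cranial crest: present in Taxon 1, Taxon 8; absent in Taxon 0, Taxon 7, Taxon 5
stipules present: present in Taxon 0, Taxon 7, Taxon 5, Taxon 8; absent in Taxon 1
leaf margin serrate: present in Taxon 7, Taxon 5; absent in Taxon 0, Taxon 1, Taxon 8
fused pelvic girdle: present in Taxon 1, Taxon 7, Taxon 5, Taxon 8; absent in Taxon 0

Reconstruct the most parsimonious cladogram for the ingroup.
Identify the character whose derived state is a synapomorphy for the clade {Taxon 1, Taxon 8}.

cranial crest

Character polarity is set by the outgroup: the derived state is whichever differs from the outgroup's state, so for stipules present the derived state is 'absent', and for the remaining characters it is 'present'.
tarsal claw bifid (derived state 'present') is unique to Taxon 5 (autapomorphy; uninformative for grouping).
cranial crest (derived state 'present') is shared by Taxon 1 and Taxon 8 — a synapomorphy uniting that clade.
stipules present: derived state 'absent' in Taxon 1 only — an autapomorphy, so it tells us nothing about relationships among taxa.
Only Taxon 5 and Taxon 7 show the derived state 'present' for leaf margin serrate, supporting them as a clade.
All ingroup taxa share the derived state 'present' for fused pelvic girdle; it defines the ingroup but does not resolve relationships within it.
Most parsimonious ingroup topology: ((Taxon 1,Taxon 8),(Taxon 7,Taxon 5)).
The clade {Taxon 1, Taxon 8} is supported by cranial crest: its derived state 'present' occurs in exactly those taxa and in no other taxon (including the outgroup).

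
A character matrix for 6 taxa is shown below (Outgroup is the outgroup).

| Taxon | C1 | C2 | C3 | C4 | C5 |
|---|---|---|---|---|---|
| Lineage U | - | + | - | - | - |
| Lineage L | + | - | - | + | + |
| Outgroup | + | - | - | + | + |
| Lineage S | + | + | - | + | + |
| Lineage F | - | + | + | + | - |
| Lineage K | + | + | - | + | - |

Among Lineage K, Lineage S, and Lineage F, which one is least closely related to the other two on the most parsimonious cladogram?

Character polarity is set by the outgroup: the derived state is whichever differs from the outgroup's state, so for C1, C4, C5 the derived state is '-', and for the remaining characters it is '+'.
C1 (derived state '-') is shared by Lineage F and Lineage U — a synapomorphy uniting that clade.
Only Lineage F, Lineage K, Lineage S, and Lineage U show the derived state '+' for C2, supporting them as a clade.
C3 (derived state '+') is unique to Lineage F (autapomorphy; uninformative for grouping).
C4: derived state '-' in Lineage U only — an autapomorphy, so it tells us nothing about relationships among taxa.
C5: derived state '-' in Lineage F, Lineage K, and Lineage U only — synapomorphy for {Lineage F, Lineage K, Lineage U}.
Most parsimonious ingroup topology: ((Lineage S,(Lineage K,(Lineage U,Lineage F))),Lineage L).
Lineage K and Lineage F share a more recent common ancestor with each other than either does with Lineage S, so Lineage S is the least closely related of the three.

Lineage S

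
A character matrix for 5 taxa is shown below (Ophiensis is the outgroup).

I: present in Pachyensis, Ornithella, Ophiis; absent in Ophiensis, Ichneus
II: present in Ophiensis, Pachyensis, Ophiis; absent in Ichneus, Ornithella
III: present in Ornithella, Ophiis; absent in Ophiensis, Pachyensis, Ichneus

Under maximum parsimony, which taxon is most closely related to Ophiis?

Ornithella

Character polarity is set by the outgroup: the derived state is whichever differs from the outgroup's state, so for II the derived state is 'absent', and for the remaining characters it is 'present'.
Only Ophiis, Ornithella, and Pachyensis show the derived state 'present' for I, supporting them as a clade.
II (state 'absent') occurs in Ichneus and Ornithella but conflicts with the nesting implied by the other characters — most parsimoniously interpreted as homoplasy.
III: derived state 'present' in Ophiis and Ornithella only — synapomorphy for {Ophiis, Ornithella}.
Most parsimonious ingroup topology: ((Pachyensis,(Ornithella,Ophiis)),Ichneus).
Ophiis and Ornithella form a cherry on this tree, so they are sister taxa.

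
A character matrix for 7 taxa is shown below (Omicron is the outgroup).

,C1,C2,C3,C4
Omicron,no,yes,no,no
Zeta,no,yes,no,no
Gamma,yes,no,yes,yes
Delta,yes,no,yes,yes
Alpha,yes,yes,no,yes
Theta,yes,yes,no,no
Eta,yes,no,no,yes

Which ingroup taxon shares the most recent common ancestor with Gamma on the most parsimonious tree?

Delta

Character polarity is set by the outgroup: the derived state is whichever differs from the outgroup's state, so for C2 the derived state is 'no', and for the remaining characters it is 'yes'.
C1 (derived state 'yes') is shared by Alpha, Delta, Eta, Gamma, and Theta — a synapomorphy uniting that clade.
C2 (derived state 'no') is shared by Delta, Eta, and Gamma — a synapomorphy uniting that clade.
C3 (derived state 'yes') is shared by Delta and Gamma — a synapomorphy uniting that clade.
Only Alpha, Delta, Eta, and Gamma show the derived state 'yes' for C4, supporting them as a clade.
Most parsimonious ingroup topology: (Zeta,((((Gamma,Delta),Eta),Alpha),Theta)).
Gamma and Delta form a cherry on this tree, so they are sister taxa.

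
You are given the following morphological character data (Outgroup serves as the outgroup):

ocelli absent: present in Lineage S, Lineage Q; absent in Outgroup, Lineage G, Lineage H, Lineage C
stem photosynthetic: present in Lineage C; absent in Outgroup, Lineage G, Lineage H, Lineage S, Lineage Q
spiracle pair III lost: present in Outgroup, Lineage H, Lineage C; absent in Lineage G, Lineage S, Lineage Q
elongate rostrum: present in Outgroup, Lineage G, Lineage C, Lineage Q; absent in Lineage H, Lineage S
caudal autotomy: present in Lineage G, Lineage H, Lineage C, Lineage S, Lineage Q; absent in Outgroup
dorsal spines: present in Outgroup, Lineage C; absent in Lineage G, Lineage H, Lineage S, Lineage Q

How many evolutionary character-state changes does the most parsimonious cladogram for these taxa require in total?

Character polarity is set by the outgroup: the derived state is whichever differs from the outgroup's state, so for spiracle pair III lost, elongate rostrum, dorsal spines the derived state is 'absent', and for the remaining characters it is 'present'.
Only Lineage Q and Lineage S show the derived state 'present' for ocelli absent, supporting them as a clade.
stem photosynthetic (derived state 'present') is unique to Lineage C (autapomorphy; uninformative for grouping).
Only Lineage G, Lineage Q, and Lineage S show the derived state 'absent' for spiracle pair III lost, supporting them as a clade.
elongate rostrum groups Lineage H and Lineage S, which is incompatible with the clades supported by the remaining characters; treating it as convergent (homoplasy) costs fewer steps than any alternative tree.
caudal autotomy (derived state 'present') is shared by all ingroup taxa — unites the whole ingroup.
dorsal spines: derived state 'absent' in Lineage G, Lineage H, Lineage Q, and Lineage S only — synapomorphy for {Lineage G, Lineage H, Lineage Q, Lineage S}.
Most parsimonious ingroup topology: (((Lineage G,(Lineage S,Lineage Q)),Lineage H),Lineage C).
Changes per character on this tree: ocelli absent: 1; stem photosynthetic: 1; spiracle pair III lost: 1; elongate rostrum: 2; caudal autotomy: 1; dorsal spines: 1.
Total = 7.

7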